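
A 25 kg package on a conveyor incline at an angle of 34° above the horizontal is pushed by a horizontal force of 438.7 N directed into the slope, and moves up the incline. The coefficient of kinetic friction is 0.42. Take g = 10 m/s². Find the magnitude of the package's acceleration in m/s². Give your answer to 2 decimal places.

The horizontal push has components F cos 34° = 438.7 × 0.8290 = 363.682 N up the incline and F sin 34° = 438.7 × 0.5592 = 245.321 N pressing into the surface.
The normal force is therefore N = mg cos 34° + F sin 34° = 207.250 + 245.321 = 452.571 N, and kinetic friction down the slope is μN = 0.42 × 452.571 = 190.080 N.
Along the incline: F cos 34° − mg sin 34° − μN = ma, so 363.682 − 139.800 − 190.080 = 25 a, giving a = 1.3521 m/s².

1.35 m/s²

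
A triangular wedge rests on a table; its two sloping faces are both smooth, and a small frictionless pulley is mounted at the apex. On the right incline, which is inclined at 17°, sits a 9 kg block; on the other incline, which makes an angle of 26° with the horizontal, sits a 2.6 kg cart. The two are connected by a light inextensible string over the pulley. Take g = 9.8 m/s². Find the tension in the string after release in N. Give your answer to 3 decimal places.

14.446 N

Resolve each weight along its own incline: the 9 kg mass has component 9 × 9.8 × sin 17° = 25.787 N down its slope, and the 2.6 kg mass has 2.6 × 9.8 × sin 26° = 11.170 N down its slope.
The 9 kg side's 25.787 N exceeds the other side's 11.170 N, so that mass slides down and the 2.6 kg mass slides up. Taking that direction as positive, Newton's second law for the whole system gives 25.787 − 11.170 = (9 + 2.6) a, so a = 14.617 / 11.6 = 1.2601 m/s².
For the 2.6 kg mass (up-slope positive): T − 11.170 = 2.6 × 1.2601, so T = 14.446 N.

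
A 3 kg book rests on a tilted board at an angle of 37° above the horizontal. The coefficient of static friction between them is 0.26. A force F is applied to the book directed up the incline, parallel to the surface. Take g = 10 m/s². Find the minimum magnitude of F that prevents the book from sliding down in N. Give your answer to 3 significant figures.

The normal force is N = mg cos 37° = 23.959 N. With F at its minimum the book is on the verge of sliding down, so static friction is at its maximum μ_s N = 0.26 × 23.959 = 6.229 N and acts up the slope.
Equilibrium along the incline: F + μ_s N = mg sin 37°, so F = 18.054 − 6.229 = 11.825 N.

11.8 N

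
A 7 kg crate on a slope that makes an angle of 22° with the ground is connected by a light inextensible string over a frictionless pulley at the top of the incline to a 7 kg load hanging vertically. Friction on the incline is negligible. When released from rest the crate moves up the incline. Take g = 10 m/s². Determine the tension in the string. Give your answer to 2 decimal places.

48.11 N

For the crate on the incline: the weight component along the slope is m₁g sin 22° = 7 × 10 × 0.3746 = 26.222 N and the normal force is N = m₁g cos 22° = 64.903 N.
Newton's second law for the crate (up-slope positive): T − 26.222 = 7 a. For the hanging load (downward positive): 7 × 10 − T = 7 a.
Adding the two equations eliminates T: 43.778 = 14 a, so a = 3.1270 m/s².
Then from the hanging load's equation, T = 7 × (10 − 3.1270) = 48.111 N.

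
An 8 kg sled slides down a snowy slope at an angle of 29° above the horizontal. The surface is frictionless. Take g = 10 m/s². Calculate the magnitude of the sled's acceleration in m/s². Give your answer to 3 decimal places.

4.848 m/s²

Resolving the weight along the incline: the component pulling the sled down the slope is mg sin 29° = 8 × 10 × 0.4848 = 38.784 N, and the normal force is N = mg cos 29° = 8 × 10 × 0.8746 = 69.968 N.
With no friction the net force along the incline is 38.784 N, so a = g sin 29° = 38.784 / 8 = 4.8480 m/s².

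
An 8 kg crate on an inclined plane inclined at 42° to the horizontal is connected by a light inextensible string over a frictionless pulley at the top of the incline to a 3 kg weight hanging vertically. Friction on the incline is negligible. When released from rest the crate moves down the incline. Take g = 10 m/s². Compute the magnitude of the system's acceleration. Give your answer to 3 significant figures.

2.14 m/s²

For the crate on the incline: the weight component along the slope is m₁g sin 42° = 8 × 10 × 0.6691 = 53.528 N and the normal force is N = m₁g cos 42° = 59.452 N.
Newton's second law for the crate (down-slope positive): 53.528 − T = 8 a. For the hanging weight (upward positive): T − 3 × 10 = 3 a.
Adding the two equations eliminates T: 23.528 = 11 a, so a = 2.1389 m/s².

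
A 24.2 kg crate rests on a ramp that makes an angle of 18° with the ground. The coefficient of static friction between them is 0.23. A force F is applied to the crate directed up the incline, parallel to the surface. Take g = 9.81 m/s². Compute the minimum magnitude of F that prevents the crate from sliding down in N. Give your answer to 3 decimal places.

21.431 N

The normal force is N = mg cos 18° = 225.783 N. With F at its minimum the crate is on the verge of sliding down, so static friction is at its maximum μ_s N = 0.23 × 225.783 = 51.930 N and acts up the slope.
Equilibrium along the incline: F + μ_s N = mg sin 18°, so F = 73.361 − 51.930 = 21.431 N.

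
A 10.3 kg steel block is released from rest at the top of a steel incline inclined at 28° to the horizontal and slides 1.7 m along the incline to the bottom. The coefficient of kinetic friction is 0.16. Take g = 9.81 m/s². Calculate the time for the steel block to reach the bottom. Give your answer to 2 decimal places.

1.03 s

The weight component along the incline is mg sin 28° = 47.437 N and the normal force is N = mg cos 28° = 89.216 N.
Friction up the slope is f = μN = 0.16 × 89.216 = 14.275 N, so the net downslope force is 47.437 − 14.275 = 33.162 N and a = 33.162 / 10.3 = 3.2196 m/s².
Starting from rest, L = ½at², so t = √(2L/a) = √(2 × 1.7 / 3.2196) = 1.0276 s.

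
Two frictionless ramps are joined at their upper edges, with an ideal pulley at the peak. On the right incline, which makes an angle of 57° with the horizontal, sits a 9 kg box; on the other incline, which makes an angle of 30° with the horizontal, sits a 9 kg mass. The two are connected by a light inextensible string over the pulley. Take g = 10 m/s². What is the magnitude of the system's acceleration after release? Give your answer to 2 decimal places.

Resolve each weight along its own incline: the 9 kg mass has component 9 × 10 × sin 57° = 75.480 N down its slope, and the 9 kg mass has 9 × 10 × sin 30° = 45.000 N down its slope.
The 9 kg side's 75.480 N exceeds the other side's 45.000 N, so that mass slides down and the 9 kg mass slides up. Taking that direction as positive, Newton's second law for the whole system gives 75.480 − 45.000 = (9 + 9) a, so a = 30.480 / 18 = 1.6933 m/s².

1.69 m/s²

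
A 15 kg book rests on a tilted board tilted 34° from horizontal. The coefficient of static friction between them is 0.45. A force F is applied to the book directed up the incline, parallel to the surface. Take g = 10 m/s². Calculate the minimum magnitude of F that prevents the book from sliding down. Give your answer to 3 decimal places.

The normal force is N = mg cos 34° = 124.356 N. With F at its minimum the book is on the verge of sliding down, so static friction is at its maximum μ_s N = 0.45 × 124.356 = 55.960 N and acts up the slope.
Equilibrium along the incline: F + μ_s N = mg sin 34°, so F = 83.879 − 55.960 = 27.919 N.

27.919 N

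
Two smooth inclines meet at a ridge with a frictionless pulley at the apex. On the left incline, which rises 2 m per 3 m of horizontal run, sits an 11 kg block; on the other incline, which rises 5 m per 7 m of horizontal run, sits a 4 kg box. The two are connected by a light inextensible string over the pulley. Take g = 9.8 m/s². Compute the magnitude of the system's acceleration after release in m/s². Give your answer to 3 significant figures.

Resolve each weight along its own incline: the 11 kg mass has component 11 × 9.8 × sin 33.69° = 59.797 N down its slope, and the 4 kg mass has 4 × 9.8 × sin 35.54° = 22.785 N down its slope.
The 11 kg side's 59.797 N exceeds the other side's 22.785 N, so that mass slides down and the 4 kg mass slides up. Taking that direction as positive, Newton's second law for the whole system gives 59.797 − 22.785 = (11 + 4) a, so a = 37.012 / 15 = 2.4675 m/s².

2.47 m/s²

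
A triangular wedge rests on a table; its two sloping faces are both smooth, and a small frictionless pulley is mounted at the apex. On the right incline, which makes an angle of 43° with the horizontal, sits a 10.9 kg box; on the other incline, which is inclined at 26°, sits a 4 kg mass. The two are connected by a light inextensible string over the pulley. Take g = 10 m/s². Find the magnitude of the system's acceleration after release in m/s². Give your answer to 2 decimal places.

Resolve each weight along its own incline: the 10.9 kg mass has component 10.9 × 10 × sin 43° = 74.338 N down its slope, and the 4 kg mass has 4 × 10 × sin 26° = 17.535 N down its slope.
The 10.9 kg side's 74.338 N exceeds the other side's 17.535 N, so that mass slides down and the 4 kg mass slides up. Taking that direction as positive, Newton's second law for the whole system gives 74.338 − 17.535 = (10.9 + 4) a, so a = 56.803 / 14.9 = 3.8123 m/s².

3.81 m/s²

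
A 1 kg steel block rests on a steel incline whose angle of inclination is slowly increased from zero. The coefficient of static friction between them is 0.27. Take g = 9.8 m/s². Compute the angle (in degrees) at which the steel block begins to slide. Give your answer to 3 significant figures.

15.1°

At the threshold of sliding, static friction is at its maximum μ_s N and exactly balances the weight component along the incline: mg sin θ = μ_s mg cos θ.
Hence tan θ = μ_s = 0.27, so θ = arctan(0.27) = 15.1096°.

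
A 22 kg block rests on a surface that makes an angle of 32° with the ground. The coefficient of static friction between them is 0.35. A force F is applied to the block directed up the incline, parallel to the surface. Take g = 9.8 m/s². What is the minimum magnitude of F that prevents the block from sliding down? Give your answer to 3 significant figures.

The normal force is N = mg cos 32° = 182.839 N. With F at its minimum the block is on the verge of sliding down, so static friction is at its maximum μ_s N = 0.35 × 182.839 = 63.994 N and acts up the slope.
Equilibrium along the incline: F + μ_s N = mg sin 32°, so F = 114.251 − 63.994 = 50.257 N.

50.3 N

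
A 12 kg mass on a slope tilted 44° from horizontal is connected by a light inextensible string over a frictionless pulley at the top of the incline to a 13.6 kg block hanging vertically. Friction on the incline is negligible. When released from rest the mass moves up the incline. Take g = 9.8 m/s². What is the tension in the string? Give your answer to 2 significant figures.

For the mass on the incline: the weight component along the slope is m₁g sin 44° = 12 × 9.8 × 0.6947 = 81.697 N and the normal force is N = m₁g cos 44° = 84.594 N.
Newton's second law for the mass (up-slope positive): T − 81.697 = 12 a. For the hanging block (downward positive): 13.6 × 9.8 − T = 13.6 a.
Adding the two equations eliminates T: 51.583 = 25.6 a, so a = 2.0150 m/s².
Then from the hanging block's equation, T = 13.6 × (9.8 − 2.0150) = 105.876 N.

110 N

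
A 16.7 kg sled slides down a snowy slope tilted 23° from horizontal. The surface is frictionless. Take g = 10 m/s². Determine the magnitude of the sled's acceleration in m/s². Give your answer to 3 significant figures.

Resolving the weight along the incline: the component pulling the sled down the slope is mg sin 23° = 16.7 × 10 × 0.3907 = 65.247 N, and the normal force is N = mg cos 23° = 16.7 × 10 × 0.9205 = 153.724 N.
With no friction the net force along the incline is 65.247 N, so a = g sin 23° = 65.247 / 16.7 = 3.9070 m/s².

3.91 m/s²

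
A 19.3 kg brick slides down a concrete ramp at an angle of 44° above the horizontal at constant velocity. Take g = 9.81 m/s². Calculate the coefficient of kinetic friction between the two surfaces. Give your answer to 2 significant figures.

0.97

At constant velocity the net force along the incline is zero: mg sin 44° = μ mg cos 44°.
So μ = tan 44° = 0.6947 / 0.7193 = 0.9658.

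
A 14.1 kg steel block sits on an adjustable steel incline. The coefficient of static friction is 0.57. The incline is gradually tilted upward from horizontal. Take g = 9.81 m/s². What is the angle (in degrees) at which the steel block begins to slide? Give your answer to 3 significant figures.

At the threshold of sliding, static friction is at its maximum μ_s N and exactly balances the weight component along the incline: mg sin θ = μ_s mg cos θ.
Hence tan θ = μ_s = 0.57, so θ = arctan(0.57) = 29.6831°.

29.7°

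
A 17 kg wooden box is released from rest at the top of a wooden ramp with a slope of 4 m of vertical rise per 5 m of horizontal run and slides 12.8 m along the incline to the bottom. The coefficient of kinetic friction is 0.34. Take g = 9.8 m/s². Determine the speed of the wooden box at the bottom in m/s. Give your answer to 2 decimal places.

The weight component along the incline is mg sin 38.66° = 104.074 N and the normal force is N = mg cos 38.66° = 130.093 N.
Friction up the slope is f = μN = 0.34 × 130.093 = 44.232 N, so the net downslope force is 104.074 − 44.232 = 59.842 N and a = 59.842 / 17 = 3.5201 m/s².
Starting from rest over a distance of 12.8 m, v² = 2aL = 2 × 3.5201 × 12.8 = 90.1146, so v = 9.4929 m/s.

9.49 m/s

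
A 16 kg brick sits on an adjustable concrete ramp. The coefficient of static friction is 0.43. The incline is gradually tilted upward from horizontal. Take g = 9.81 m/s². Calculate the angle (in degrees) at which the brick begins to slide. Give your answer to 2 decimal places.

At the threshold of sliding, static friction is at its maximum μ_s N and exactly balances the weight component along the incline: mg sin θ = μ_s mg cos θ.
Hence tan θ = μ_s = 0.43, so θ = arctan(0.43) = 23.2677°.

23.27°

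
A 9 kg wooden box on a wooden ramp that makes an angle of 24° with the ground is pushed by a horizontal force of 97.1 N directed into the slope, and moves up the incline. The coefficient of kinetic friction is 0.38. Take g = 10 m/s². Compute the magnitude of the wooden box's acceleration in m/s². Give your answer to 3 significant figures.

The horizontal push has components F cos 24° = 97.1 × 0.9135 = 88.701 N up the incline and F sin 24° = 97.1 × 0.4067 = 39.491 N pressing into the surface.
The normal force is therefore N = mg cos 24° + F sin 24° = 82.215 + 39.491 = 121.706 N, and kinetic friction down the slope is μN = 0.38 × 121.706 = 46.248 N.
Along the incline: F cos 24° − mg sin 24° − μN = ma, so 88.701 − 36.603 − 46.248 = 9 a, giving a = 0.6500 m/s².

0.650 m/s²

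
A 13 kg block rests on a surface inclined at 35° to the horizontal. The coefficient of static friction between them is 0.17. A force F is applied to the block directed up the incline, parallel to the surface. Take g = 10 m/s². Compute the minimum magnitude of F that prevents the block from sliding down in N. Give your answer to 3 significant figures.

56.5 N

The normal force is N = mg cos 35° = 106.490 N. With F at its minimum the block is on the verge of sliding down, so static friction is at its maximum μ_s N = 0.17 × 106.490 = 18.103 N and acts up the slope.
Equilibrium along the incline: F + μ_s N = mg sin 35°, so F = 74.565 − 18.103 = 56.462 N.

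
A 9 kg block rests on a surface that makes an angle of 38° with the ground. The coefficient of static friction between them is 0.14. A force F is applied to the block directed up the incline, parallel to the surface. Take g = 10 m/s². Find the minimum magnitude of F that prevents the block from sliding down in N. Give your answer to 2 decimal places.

45.48 N

The normal force is N = mg cos 38° = 70.921 N. With F at its minimum the block is on the verge of sliding down, so static friction is at its maximum μ_s N = 0.14 × 70.921 = 9.929 N and acts up the slope.
Equilibrium along the incline: F + μ_s N = mg sin 38°, so F = 55.410 − 9.929 = 45.481 N.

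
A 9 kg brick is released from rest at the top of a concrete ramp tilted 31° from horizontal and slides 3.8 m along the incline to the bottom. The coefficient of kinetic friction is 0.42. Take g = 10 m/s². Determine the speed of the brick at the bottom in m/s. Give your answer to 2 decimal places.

The weight component along the incline is mg sin 31° = 46.353 N and the normal force is N = mg cos 31° = 77.145 N.
Friction up the slope is f = μN = 0.42 × 77.145 = 32.401 N, so the net downslope force is 46.353 − 32.401 = 13.952 N and a = 13.952 / 9 = 1.5502 m/s².
Starting from rest over a distance of 3.8 m, v² = 2aL = 2 × 1.5502 × 3.8 = 11.7815, so v = 3.4324 m/s.

3.43 m/s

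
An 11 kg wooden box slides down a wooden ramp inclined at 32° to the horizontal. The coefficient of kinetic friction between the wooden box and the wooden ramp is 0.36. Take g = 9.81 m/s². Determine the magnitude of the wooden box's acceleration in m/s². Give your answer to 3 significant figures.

Resolving the weight along the incline: the component pulling the wooden box down the slope is mg sin 32° = 11 × 9.81 × 0.5299 = 57.182 N, and the normal force is N = mg cos 32° = 11 × 9.81 × 0.8480 = 91.508 N.
Kinetic friction acts up the slope with magnitude f = μN = 0.36 × 91.508 = 32.943 N.
Net force along the incline is 57.182 − 32.943 = 24.239 N, so a = 24.239 / 11 = 2.2035 m/s².

2.20 m/s²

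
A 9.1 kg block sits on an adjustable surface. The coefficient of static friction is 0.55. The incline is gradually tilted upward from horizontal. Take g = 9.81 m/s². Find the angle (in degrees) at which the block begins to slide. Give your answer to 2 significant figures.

At the threshold of sliding, static friction is at its maximum μ_s N and exactly balances the weight component along the incline: mg sin θ = μ_s mg cos θ.
Hence tan θ = μ_s = 0.55, so θ = arctan(0.55) = 28.8108°.

29°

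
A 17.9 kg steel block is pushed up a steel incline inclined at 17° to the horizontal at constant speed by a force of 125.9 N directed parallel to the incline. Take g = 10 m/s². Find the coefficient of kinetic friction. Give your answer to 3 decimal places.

At constant speed ΣF = 0 along the incline. The applied 125.9 N acts up the slope; the weight component mg sin 17° = 52.335 N and kinetic friction μN both act down the slope.
So 125.9 = 52.335 + μ × 171.179, giving μ = (125.9 − 52.335) / 171.179 = 0.4298.

0.430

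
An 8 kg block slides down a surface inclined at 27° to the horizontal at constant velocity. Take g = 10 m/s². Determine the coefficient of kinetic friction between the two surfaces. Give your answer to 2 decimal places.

At constant velocity the net force along the incline is zero: mg sin 27° = μ mg cos 27°.
So μ = tan 27° = 0.4540 / 0.8910 = 0.5095.

0.51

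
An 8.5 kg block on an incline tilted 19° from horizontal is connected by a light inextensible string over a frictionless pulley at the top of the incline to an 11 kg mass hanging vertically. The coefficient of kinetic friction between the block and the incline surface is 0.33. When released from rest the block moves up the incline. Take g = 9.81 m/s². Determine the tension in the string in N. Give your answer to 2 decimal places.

For the block on the incline: the weight component along the slope is m₁g sin 19° = 8.5 × 9.81 × 0.3256 = 27.150 N and the normal force is N = m₁g cos 19° = 78.842 N.
Kinetic friction opposes the block's motion up the incline: f = μN = 0.33 × 78.842 = 26.018 N acting down the slope.
Newton's second law for the block (up-slope positive): T − 27.150 − 26.018 = 8.5 a. For the hanging mass (downward positive): 11 × 9.81 − T = 11 a.
Adding the two equations eliminates T: 54.742 = 19.5 a, so a = 2.8073 m/s².
Then from the hanging mass's equation, T = 11 × (9.81 − 2.8073) = 77.030 N.

77.03 N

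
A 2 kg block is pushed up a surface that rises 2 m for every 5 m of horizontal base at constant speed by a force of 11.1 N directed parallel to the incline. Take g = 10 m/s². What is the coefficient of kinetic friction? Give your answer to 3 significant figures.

0.198

At constant speed ΣF = 0 along the incline. The applied 11.1 N acts up the slope; the weight component mg sin 21.80° = 7.428 N and kinetic friction μN both act down the slope.
So 11.1 = 7.428 + μ × 18.570, giving μ = (11.1 − 7.428) / 18.570 = 0.1977.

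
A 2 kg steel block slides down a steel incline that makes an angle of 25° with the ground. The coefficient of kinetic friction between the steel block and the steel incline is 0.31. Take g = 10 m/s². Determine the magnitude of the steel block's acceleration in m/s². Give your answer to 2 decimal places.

1.42 m/s²

Resolving the weight along the incline: the component pulling the steel block down the slope is mg sin 25° = 2 × 10 × 0.4226 = 8.452 N, and the normal force is N = mg cos 25° = 2 × 10 × 0.9063 = 18.126 N.
Kinetic friction acts up the slope with magnitude f = μN = 0.31 × 18.126 = 5.619 N.
Net force along the incline is 8.452 − 5.619 = 2.833 N, so a = 2.833 / 2 = 1.4165 m/s².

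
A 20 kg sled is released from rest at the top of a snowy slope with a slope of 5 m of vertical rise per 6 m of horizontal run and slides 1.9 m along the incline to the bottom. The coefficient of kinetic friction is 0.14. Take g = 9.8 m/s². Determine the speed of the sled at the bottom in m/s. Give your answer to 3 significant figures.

4.45 m/s

The weight component along the incline is mg sin 39.81° = 125.476 N and the normal force is N = mg cos 39.81° = 150.571 N.
Friction up the slope is f = μN = 0.14 × 150.571 = 21.080 N, so the net downslope force is 125.476 − 21.080 = 104.396 N and a = 104.396 / 20 = 5.2198 m/s².
Starting from rest over a distance of 1.9 m, v² = 2aL = 2 × 5.2198 × 1.9 = 19.8352, so v = 4.4537 m/s.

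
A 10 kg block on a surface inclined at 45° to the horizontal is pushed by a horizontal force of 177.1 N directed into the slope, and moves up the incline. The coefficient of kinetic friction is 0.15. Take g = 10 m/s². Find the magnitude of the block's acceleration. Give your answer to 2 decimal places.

2.51 m/s²

The horizontal push has components F cos 45° = 177.1 × 0.7071 = 125.227 N up the incline and F sin 45° = 177.1 × 0.7071 = 125.227 N pressing into the surface.
The normal force is therefore N = mg cos 45° + F sin 45° = 70.710 + 125.227 = 195.937 N, and kinetic friction down the slope is μN = 0.15 × 195.937 = 29.391 N.
Along the incline: F cos 45° − mg sin 45° − μN = ma, so 125.227 − 70.710 − 29.391 = 10 a, giving a = 2.5126 m/s².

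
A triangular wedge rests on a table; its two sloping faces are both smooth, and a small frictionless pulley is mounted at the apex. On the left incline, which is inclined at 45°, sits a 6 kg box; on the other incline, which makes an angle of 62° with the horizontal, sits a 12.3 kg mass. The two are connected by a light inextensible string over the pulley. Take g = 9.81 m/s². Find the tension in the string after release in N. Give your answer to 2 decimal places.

62.91 N

Resolve each weight along its own incline: the 6 kg mass has component 6 × 9.81 × sin 45° = 41.620 N down its slope, and the 12.3 kg mass has 12.3 × 9.81 × sin 62° = 106.539 N down its slope.
The 12.3 kg side's 106.539 N exceeds the other side's 41.620 N, so that mass slides down and the 6 kg mass slides up. Taking that direction as positive, Newton's second law for the whole system gives 106.539 − 41.620 = (6 + 12.3) a, so a = 64.919 / 18.3 = 3.5475 m/s².
For the 6 kg mass (up-slope positive): T − 41.620 = 6 × 3.5475, so T = 62.905 N.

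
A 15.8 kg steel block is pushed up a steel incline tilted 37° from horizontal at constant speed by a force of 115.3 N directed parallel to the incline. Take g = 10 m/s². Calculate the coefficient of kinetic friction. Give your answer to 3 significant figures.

0.160

At constant speed ΣF = 0 along the incline. The applied 115.3 N acts up the slope; the weight component mg sin 37° = 95.087 N and kinetic friction μN both act down the slope.
So 115.3 = 95.087 + μ × 126.184, giving μ = (115.3 − 95.087) / 126.184 = 0.1602.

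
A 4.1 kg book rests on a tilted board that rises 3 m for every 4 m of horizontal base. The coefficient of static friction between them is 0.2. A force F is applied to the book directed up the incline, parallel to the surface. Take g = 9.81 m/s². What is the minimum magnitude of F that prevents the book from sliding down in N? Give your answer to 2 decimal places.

17.70 N

The normal force is N = mg cos 36.87° = 32.177 N. With F at its minimum the book is on the verge of sliding down, so static friction is at its maximum μ_s N = 0.2 × 32.177 = 6.435 N and acts up the slope.
Equilibrium along the incline: F + μ_s N = mg sin 36.87°, so F = 24.133 − 6.435 = 17.698 N.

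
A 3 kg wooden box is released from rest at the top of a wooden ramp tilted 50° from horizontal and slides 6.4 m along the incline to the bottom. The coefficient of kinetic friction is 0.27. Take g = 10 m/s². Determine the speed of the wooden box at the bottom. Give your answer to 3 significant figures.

The weight component along the incline is mg sin 50° = 22.981 N and the normal force is N = mg cos 50° = 19.284 N.
Friction up the slope is f = μN = 0.27 × 19.284 = 5.207 N, so the net downslope force is 22.981 − 5.207 = 17.774 N and a = 17.774 / 3 = 5.9247 m/s².
Starting from rest over a distance of 6.4 m, v² = 2aL = 2 × 5.9247 × 6.4 = 75.8362, so v = 8.7084 m/s.

8.71 m/s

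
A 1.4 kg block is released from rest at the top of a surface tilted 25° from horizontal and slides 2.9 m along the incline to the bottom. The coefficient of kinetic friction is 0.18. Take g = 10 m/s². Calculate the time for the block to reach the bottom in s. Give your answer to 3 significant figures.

The weight component along the incline is mg sin 25° = 5.917 N and the normal force is N = mg cos 25° = 12.688 N.
Friction up the slope is f = μN = 0.18 × 12.688 = 2.284 N, so the net downslope force is 5.917 − 2.284 = 3.633 N and a = 3.633 / 1.4 = 2.5950 m/s².
Starting from rest, L = ½at², so t = √(2L/a) = √(2 × 2.9 / 2.5950) = 1.4950 s.

1.50 s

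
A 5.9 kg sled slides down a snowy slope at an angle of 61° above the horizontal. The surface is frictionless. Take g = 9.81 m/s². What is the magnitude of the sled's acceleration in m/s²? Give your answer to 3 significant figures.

Resolving the weight along the incline: the component pulling the sled down the slope is mg sin 61° = 5.9 × 9.81 × 0.8746 = 50.621 N, and the normal force is N = mg cos 61° = 5.9 × 9.81 × 0.4848 = 28.060 N.
With no friction the net force along the incline is 50.621 N, so a = g sin 61° = 50.621 / 5.9 = 8.5798 m/s².

8.58 m/s²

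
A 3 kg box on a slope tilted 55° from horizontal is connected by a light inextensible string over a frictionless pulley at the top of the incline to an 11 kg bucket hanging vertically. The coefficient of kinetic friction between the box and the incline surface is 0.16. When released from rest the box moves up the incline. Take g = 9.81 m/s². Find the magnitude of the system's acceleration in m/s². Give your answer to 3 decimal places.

For the box on the incline: the weight component along the slope is m₁g sin 55° = 3 × 9.81 × 0.8192 = 24.109 N and the normal force is N = m₁g cos 55° = 16.880 N.
Kinetic friction opposes the box's motion up the incline: f = μN = 0.16 × 16.880 = 2.701 N acting down the slope.
Newton's second law for the box (up-slope positive): T − 24.109 − 2.701 = 3 a. For the hanging bucket (downward positive): 11 × 9.81 − T = 11 a.
Adding the two equations eliminates T: 81.100 = 14 a, so a = 5.7929 m/s².

5.793 m/s²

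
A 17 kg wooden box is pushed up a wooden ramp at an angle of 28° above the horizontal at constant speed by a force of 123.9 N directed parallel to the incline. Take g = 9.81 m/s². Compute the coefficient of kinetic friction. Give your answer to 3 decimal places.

At constant speed ΣF = 0 along the incline. The applied 123.9 N acts up the slope; the weight component mg sin 28° = 78.294 N and kinetic friction μN both act down the slope.
So 123.9 = 78.294 + μ × 147.249, giving μ = (123.9 − 78.294) / 147.249 = 0.3097.

0.310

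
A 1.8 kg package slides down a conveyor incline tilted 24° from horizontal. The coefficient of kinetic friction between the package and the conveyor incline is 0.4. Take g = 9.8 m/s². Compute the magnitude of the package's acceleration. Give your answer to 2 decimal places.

Resolving the weight along the incline: the component pulling the package down the slope is mg sin 24° = 1.8 × 9.8 × 0.4067 = 7.174 N, and the normal force is N = mg cos 24° = 1.8 × 9.8 × 0.9135 = 16.114 N.
Kinetic friction acts up the slope with magnitude f = μN = 0.4 × 16.114 = 6.446 N.
Net force along the incline is 7.174 − 6.446 = 0.728 N, so a = 0.728 / 1.8 = 0.4044 m/s².

0.40 m/s²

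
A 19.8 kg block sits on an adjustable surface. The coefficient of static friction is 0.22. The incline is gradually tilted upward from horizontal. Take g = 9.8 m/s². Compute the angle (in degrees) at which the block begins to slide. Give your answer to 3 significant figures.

12.4°

At the threshold of sliding, static friction is at its maximum μ_s N and exactly balances the weight component along the incline: mg sin θ = μ_s mg cos θ.
Hence tan θ = μ_s = 0.22, so θ = arctan(0.22) = 12.4074°.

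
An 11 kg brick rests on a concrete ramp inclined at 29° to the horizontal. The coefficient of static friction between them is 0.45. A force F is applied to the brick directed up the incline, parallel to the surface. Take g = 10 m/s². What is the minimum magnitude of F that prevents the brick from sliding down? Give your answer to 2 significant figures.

The normal force is N = mg cos 29° = 96.208 N. With F at its minimum the brick is on the verge of sliding down, so static friction is at its maximum μ_s N = 0.45 × 96.208 = 43.294 N and acts up the slope.
Equilibrium along the incline: F + μ_s N = mg sin 29°, so F = 53.329 − 43.294 = 10.035 N.

10 N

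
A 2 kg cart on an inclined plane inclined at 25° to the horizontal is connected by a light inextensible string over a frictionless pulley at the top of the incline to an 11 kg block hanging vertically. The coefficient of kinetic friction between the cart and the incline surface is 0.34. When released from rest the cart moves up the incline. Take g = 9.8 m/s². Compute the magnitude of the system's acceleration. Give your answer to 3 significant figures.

For the cart on the incline: the weight component along the slope is m₁g sin 25° = 2 × 9.8 × 0.4226 = 8.283 N and the normal force is N = m₁g cos 25° = 17.764 N.
Kinetic friction opposes the cart's motion up the incline: f = μN = 0.34 × 17.764 = 6.040 N acting down the slope.
Newton's second law for the cart (up-slope positive): T − 8.283 − 6.040 = 2 a. For the hanging block (downward positive): 11 × 9.8 − T = 11 a.
Adding the two equations eliminates T: 93.477 = 13 a, so a = 7.1905 m/s².

7.19 m/s²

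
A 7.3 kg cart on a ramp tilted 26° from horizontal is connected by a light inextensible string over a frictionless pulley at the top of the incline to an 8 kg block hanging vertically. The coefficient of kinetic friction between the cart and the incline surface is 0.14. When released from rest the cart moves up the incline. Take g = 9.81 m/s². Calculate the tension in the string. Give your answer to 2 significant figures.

For the cart on the incline: the weight component along the slope is m₁g sin 26° = 7.3 × 9.81 × 0.4384 = 31.395 N and the normal force is N = m₁g cos 26° = 64.365 N.
Kinetic friction opposes the cart's motion up the incline: f = μN = 0.14 × 64.365 = 9.011 N acting down the slope.
Newton's second law for the cart (up-slope positive): T − 31.395 − 9.011 = 7.3 a. For the hanging block (downward positive): 8 × 9.81 − T = 8 a.
Adding the two equations eliminates T: 38.074 = 15.3 a, so a = 2.4885 m/s².
Then from the hanging block's equation, T = 8 × (9.81 − 2.4885) = 58.572 N.

59 N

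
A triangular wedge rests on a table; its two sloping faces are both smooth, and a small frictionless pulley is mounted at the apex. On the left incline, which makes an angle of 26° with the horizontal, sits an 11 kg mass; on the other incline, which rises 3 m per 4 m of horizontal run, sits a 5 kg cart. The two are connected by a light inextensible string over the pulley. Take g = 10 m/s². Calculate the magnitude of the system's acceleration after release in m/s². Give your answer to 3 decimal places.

Resolve each weight along its own incline: the 11 kg mass has component 11 × 10 × sin 26° = 48.221 N down its slope, and the 5 kg mass has 5 × 10 × sin 36.87° = 30.000 N down its slope.
The 11 kg side's 48.221 N exceeds the other side's 30.000 N, so that mass slides down and the 5 kg mass slides up. Taking that direction as positive, Newton's second law for the whole system gives 48.221 − 30.000 = (11 + 5) a, so a = 18.221 / 16 = 1.1388 m/s².

1.139 m/s²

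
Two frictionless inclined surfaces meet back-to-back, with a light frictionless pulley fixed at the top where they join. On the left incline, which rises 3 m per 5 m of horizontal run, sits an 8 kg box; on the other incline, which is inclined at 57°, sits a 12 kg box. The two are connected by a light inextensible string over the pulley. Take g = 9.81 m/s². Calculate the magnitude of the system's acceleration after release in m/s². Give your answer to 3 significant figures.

2.92 m/s²

Resolve each weight along its own incline: the 8 kg mass has component 8 × 9.81 × sin 30.96° = 40.378 N down its slope, and the 12 kg mass has 12 × 9.81 × sin 57° = 98.728 N down its slope.
The 12 kg side's 98.728 N exceeds the other side's 40.378 N, so that mass slides down and the 8 kg mass slides up. Taking that direction as positive, Newton's second law for the whole system gives 98.728 − 40.378 = (8 + 12) a, so a = 58.350 / 20 = 2.9175 m/s².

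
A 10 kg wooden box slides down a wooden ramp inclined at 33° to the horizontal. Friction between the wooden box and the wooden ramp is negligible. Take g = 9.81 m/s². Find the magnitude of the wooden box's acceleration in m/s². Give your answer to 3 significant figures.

Resolving the weight along the incline: the component pulling the wooden box down the slope is mg sin 33° = 10 × 9.81 × 0.5446 = 53.425 N, and the normal force is N = mg cos 33° = 10 × 9.81 × 0.8387 = 82.276 N.
With no friction the net force along the incline is 53.425 N, so a = g sin 33° = 53.425 / 10 = 5.3425 m/s².

5.34 m/s²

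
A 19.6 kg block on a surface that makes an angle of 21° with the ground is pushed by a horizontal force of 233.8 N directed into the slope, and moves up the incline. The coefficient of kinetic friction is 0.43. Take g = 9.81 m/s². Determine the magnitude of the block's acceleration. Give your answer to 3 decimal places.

1.844 m/s²

The horizontal push has components F cos 21° = 233.8 × 0.9336 = 218.276 N up the incline and F sin 21° = 233.8 × 0.3584 = 83.794 N pressing into the surface.
The normal force is therefore N = mg cos 21° + F sin 21° = 179.509 + 83.794 = 263.303 N, and kinetic friction down the slope is μN = 0.43 × 263.303 = 113.220 N.
Along the incline: F cos 21° − mg sin 21° − μN = ma, so 218.276 − 68.912 − 113.220 = 19.6 a, giving a = 1.8441 m/s².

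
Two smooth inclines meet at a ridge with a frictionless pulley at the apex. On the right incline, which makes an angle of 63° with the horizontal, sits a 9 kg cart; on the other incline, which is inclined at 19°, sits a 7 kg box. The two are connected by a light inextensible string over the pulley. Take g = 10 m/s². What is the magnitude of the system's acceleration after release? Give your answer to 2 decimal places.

Resolve each weight along its own incline: the 9 kg mass has component 9 × 10 × sin 63° = 80.191 N down its slope, and the 7 kg mass has 7 × 10 × sin 19° = 22.790 N down its slope.
The 9 kg side's 80.191 N exceeds the other side's 22.790 N, so that mass slides down and the 7 kg mass slides up. Taking that direction as positive, Newton's second law for the whole system gives 80.191 − 22.790 = (9 + 7) a, so a = 57.401 / 16 = 3.5876 m/s².

3.59 m/s²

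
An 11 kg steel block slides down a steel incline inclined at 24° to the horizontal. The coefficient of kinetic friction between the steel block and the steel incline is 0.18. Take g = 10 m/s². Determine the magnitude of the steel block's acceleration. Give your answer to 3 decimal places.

Resolving the weight along the incline: the component pulling the steel block down the slope is mg sin 24° = 11 × 10 × 0.4067 = 44.737 N, and the normal force is N = mg cos 24° = 11 × 10 × 0.9135 = 100.485 N.
Kinetic friction acts up the slope with magnitude f = μN = 0.18 × 100.485 = 18.087 N.
Net force along the incline is 44.737 − 18.087 = 26.650 N, so a = 26.650 / 11 = 2.4227 m/s².

2.423 m/s²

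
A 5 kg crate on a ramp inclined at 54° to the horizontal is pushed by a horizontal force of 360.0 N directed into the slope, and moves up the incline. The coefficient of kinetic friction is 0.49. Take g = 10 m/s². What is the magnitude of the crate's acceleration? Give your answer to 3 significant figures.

2.81 m/s²

The horizontal push has components F cos 54° = 360.0 × 0.5878 = 211.608 N up the incline and F sin 54° = 360.0 × 0.8090 = 291.240 N pressing into the surface.
The normal force is therefore N = mg cos 54° + F sin 54° = 29.390 + 291.240 = 320.630 N, and kinetic friction down the slope is μN = 0.49 × 320.630 = 157.109 N.
Along the incline: F cos 54° − mg sin 54° − μN = ma, so 211.608 − 40.450 − 157.109 = 5 a, giving a = 2.8098 m/s².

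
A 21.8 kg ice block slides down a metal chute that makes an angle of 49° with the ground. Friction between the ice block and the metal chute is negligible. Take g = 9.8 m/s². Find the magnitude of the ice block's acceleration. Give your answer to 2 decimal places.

Resolving the weight along the incline: the component pulling the ice block down the slope is mg sin 49° = 21.8 × 9.8 × 0.7547 = 161.234 N, and the normal force is N = mg cos 49° = 21.8 × 9.8 × 0.6561 = 140.169 N.
With no friction the net force along the incline is 161.234 N, so a = g sin 49° = 161.234 / 21.8 = 7.3961 m/s².

7.40 m/s²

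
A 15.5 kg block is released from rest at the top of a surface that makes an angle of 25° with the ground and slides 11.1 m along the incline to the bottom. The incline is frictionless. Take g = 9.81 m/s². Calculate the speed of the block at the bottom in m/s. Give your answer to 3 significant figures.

9.59 m/s

The weight component along the incline is mg sin 25° = 64.261 N and the normal force is N = mg cos 25° = 137.809 N.
With no friction, a = g sin 25° = 4.1459 m/s².
Starting from rest over a distance of 11.1 m, v² = 2aL = 2 × 4.1459 × 11.1 = 92.0390, so v = 9.5937 m/s.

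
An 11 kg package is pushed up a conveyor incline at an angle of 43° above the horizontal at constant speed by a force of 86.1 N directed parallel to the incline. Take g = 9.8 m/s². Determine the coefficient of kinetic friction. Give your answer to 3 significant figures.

0.160

At constant speed ΣF = 0 along the incline. The applied 86.1 N acts up the slope; the weight component mg sin 43° = 73.519 N and kinetic friction μN both act down the slope.
So 86.1 = 73.519 + μ × 78.840, giving μ = (86.1 − 73.519) / 78.840 = 0.1596.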